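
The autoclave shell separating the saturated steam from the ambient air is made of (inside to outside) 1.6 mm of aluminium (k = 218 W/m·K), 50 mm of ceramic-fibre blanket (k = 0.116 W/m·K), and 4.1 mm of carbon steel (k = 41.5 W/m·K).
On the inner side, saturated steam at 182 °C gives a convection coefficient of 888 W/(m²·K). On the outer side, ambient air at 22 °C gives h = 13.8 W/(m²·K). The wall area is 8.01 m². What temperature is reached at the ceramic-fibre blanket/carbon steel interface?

Model the wall as resistances in series:
R_inner film = 1/(h_i·A) = 1/(888×8.01) = 1.406×10^-4 K/W
R_aluminium = L/(kA) = 0.0016/(218×8.01) = 9.163×10^-7 K/W
R_ceramic-fibre blanket = L/(kA) = 0.05/(0.116×8.01) = 0.05381 K/W
R_carbon steel = L/(kA) = 0.0041/(41.5×8.01) = 1.233×10^-5 K/W
R_outer film = 1/(h_o·A) = 1/(13.8×8.01) = 0.009047 K/W
R_total = 0.06301 K/W;  Q = ΔT/R_total = 160/0.06301 = 2539 W
T_interface = T_inner − Q·ΣR(inner→interface) = 182 − 2540×0.05395

T ≈ 45 °C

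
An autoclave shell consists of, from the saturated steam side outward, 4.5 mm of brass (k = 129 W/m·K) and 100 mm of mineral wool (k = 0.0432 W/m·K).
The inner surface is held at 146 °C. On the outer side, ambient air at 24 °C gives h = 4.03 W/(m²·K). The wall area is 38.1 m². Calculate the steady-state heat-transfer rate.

Thermal resistances in series:
R_brass = L/(kA) = 0.0045/(129×38.1) = 9.156×10^-7 K/W
R_mineral wool = L/(kA) = 0.1/(0.0432×38.1) = 0.06076 K/W
R_outer film = 1/(h_o·A) = 1/(4.03×38.1) = 0.006513 K/W
R_total = 0.06727 K/W
Q = ΔT / R_total = 122 / 0.06727

Q ≈ 1810 W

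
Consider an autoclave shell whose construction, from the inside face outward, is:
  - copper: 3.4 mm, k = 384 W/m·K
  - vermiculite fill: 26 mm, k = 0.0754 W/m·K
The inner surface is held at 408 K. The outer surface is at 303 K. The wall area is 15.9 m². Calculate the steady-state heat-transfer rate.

Thermal resistances in series:
R_copper = L/(kA) = 0.0034/(384×15.9) = 5.569×10^-7 K/W
R_vermiculite fill = L/(kA) = 0.026/(0.0754×15.9) = 0.02169 K/W
R_total = 0.02169 K/W
Q = ΔT / R_total = 105 / 0.02169

Q ≈ 4840 W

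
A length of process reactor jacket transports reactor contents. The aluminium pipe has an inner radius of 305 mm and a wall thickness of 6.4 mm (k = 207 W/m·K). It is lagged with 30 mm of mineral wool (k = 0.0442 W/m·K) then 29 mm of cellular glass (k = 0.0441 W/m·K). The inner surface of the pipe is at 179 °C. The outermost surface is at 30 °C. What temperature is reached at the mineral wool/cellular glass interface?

T ≈ 100 °C

Radial resistances (cylindrical: R_cond = ln(r_o/r_i)/(2πkL), R_conv = 1/(h·2πrL)):
R_aluminium pipe wall = ln(311.4/305)/(2π×207×1) = 1.597×10^-5 K/W
R_mineral wool = ln(341.4/311.4)/(2π×0.0442×1) = 0.3312 K/W
R_cellular glass = ln(370.4/341.4)/(2π×0.0441×1) = 0.2942 K/W
R_total = 0.6254 K/W
Q = ΔT/R_total = 149/0.6254
Q = 238 W/m
T_interface = T_inner − Q·ΣR(inner→interface) = 179 − 238×0.3312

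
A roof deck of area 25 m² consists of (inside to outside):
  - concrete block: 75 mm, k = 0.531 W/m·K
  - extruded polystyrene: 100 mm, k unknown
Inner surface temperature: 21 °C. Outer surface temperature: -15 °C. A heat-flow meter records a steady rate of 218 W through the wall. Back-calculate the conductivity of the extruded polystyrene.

k ≈ 0.0251 W/(m·K)

Thermal resistances in series:
R_concrete block = L/(kA) = 0.075/(0.531×25) = 0.00565 K/W
Sum of known resistances R_other = 0.00565 K/W
Total R = ΔT/Q = 36/218 = 0.1651 K/W
R_extruded polystyrene = R_total − R_other = 0.1595 K/W
k = L/(R·A) = 0.1/(0.1595×25)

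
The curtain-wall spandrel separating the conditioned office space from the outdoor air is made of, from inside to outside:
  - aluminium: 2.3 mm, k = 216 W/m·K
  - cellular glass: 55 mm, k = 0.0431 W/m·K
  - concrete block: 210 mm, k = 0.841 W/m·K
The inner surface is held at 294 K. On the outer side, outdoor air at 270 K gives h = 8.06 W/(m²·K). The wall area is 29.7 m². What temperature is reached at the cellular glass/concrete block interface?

Thermal resistances in series:
R_aluminium = L/(kA) = 0.0023/(216×29.7) = 3.585×10^-7 K/W
R_cellular glass = L/(kA) = 0.055/(0.0431×29.7) = 0.04297 K/W
R_concrete block = L/(kA) = 0.21/(0.841×29.7) = 0.008407 K/W
R_outer film = 1/(h_o·A) = 1/(8.06×29.7) = 0.004177 K/W
R_total = 0.05555 K/W;  Q = ΔT/R_total = 24/0.05555 = 432 W
T_interface = T_inner − Q·ΣR(inner→interface) = 294 − 432×0.04297

T ≈ 275 K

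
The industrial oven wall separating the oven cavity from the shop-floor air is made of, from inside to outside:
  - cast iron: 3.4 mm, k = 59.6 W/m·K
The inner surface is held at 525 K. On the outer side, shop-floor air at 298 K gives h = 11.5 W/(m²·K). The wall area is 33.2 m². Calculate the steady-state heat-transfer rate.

Q ≈ 86600 W

Model the wall as resistances in series:
R_cast iron = L/(kA) = 0.0034/(59.6×33.2) = 1.718×10^-6 K/W
R_outer film = 1/(h_o·A) = 1/(11.5×33.2) = 0.002619 K/W
R_total = 0.002621 K/W
Q = ΔT / R_total = 227 / 0.002621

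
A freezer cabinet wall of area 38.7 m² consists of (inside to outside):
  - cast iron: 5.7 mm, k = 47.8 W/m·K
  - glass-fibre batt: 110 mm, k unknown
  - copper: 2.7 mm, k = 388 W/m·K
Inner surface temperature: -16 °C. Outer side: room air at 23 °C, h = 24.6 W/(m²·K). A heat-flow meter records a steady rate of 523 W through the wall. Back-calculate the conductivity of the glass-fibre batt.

Model the wall as resistances in series:
R_cast iron = L/(kA) = 0.0057/(47.8×38.7) = 3.081×10^-6 K/W
R_copper = L/(kA) = 0.0027/(388×38.7) = 1.798×10^-7 K/W
R_outer film = 1/(h_o·A) = 1/(24.6×38.7) = 0.00105 K/W
Sum of known resistances R_other = 0.001054 K/W
Total R = ΔT/Q = 39/523 = 0.07457 K/W
R_glass-fibre batt = R_total − R_other = 0.07352 K/W
k = L/(R·A) = 0.11/(0.07352×38.7)

k ≈ 0.0387 W/(m·K)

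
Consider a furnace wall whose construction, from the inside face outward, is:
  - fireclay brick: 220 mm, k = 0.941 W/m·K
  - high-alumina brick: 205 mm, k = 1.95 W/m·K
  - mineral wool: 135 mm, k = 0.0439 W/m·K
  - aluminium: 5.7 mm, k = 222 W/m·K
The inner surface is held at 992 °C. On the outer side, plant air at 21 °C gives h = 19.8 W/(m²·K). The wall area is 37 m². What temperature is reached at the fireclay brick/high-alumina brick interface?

Treating each layer as a thermal resistance in series:
R_fireclay brick = L/(kA) = 0.22/(0.941×37) = 0.006319 K/W
R_high-alumina brick = L/(kA) = 0.205/(1.95×37) = 0.002841 K/W
R_mineral wool = L/(kA) = 0.135/(0.0439×37) = 0.08311 K/W
R_aluminium = L/(kA) = 0.0057/(222×37) = 6.939×10^-7 K/W
R_outer film = 1/(h_o·A) = 1/(19.8×37) = 0.001365 K/W
R_total = 0.09364 K/W;  Q = ΔT/R_total = 971/0.09364 = 10370 W
T_interface = T_inner − Q·ΣR(inner→interface) = 992 − 10400×0.006319

T ≈ 926 °C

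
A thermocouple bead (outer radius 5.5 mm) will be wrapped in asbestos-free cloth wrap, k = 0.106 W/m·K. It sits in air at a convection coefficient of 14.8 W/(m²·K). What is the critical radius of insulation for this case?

For a sphere r_cr = 2k/h = 2×0.106/14.8
r_cr = 14.3 mm; since the bare radius (5.5 mm) is below r_cr, adding a thin layer of insulation will *increase* heat loss.

r_cr ≈ 14.3 mm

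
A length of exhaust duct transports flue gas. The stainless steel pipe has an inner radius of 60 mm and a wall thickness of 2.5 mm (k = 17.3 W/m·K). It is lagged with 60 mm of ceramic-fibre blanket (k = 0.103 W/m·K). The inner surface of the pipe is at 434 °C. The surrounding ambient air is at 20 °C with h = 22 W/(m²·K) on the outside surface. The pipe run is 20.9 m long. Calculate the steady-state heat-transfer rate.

Cylindrical conduction, so R = ln(r₂/r₁)/(2πkL) per layer, in series:
R_stainless steel pipe wall = ln(62.5/60)/(2π×17.3×20.9) = 1.797×10^-5 K/W
R_ceramic-fibre blanket = ln(122.5/62.5)/(2π×0.103×20.9) = 0.04975 K/W
R_outer film = 1/(h_o·2πr_oL) = 1/(22×2π×0.1225×20.9) = 0.002826 K/W
R_total = 0.0526 K/W
Q = ΔT/R_total = 414/0.0526

Q ≈ 7870 W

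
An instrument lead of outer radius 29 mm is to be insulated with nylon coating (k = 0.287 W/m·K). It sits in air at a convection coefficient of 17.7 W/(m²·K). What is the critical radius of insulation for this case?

r_cr ≈ 16.2 mm

For a cylinder r_cr = k/h = 0.287/17.7
r_cr = 16.2 mm; since the bare radius (29 mm) is above r_cr, any added insulation will reduce heat loss.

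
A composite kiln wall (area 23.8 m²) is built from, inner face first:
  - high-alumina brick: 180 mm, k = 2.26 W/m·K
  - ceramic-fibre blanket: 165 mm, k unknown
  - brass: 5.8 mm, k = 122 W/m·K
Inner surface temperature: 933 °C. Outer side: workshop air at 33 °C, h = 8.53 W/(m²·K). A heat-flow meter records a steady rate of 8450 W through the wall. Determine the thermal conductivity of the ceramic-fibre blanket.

Treating each layer as a thermal resistance in series:
R_high-alumina brick = L/(kA) = 0.18/(2.26×23.8) = 0.003346 K/W
R_brass = L/(kA) = 0.0058/(122×23.8) = 1.998×10^-6 K/W
R_outer film = 1/(h_o·A) = 1/(8.53×23.8) = 0.004926 K/W
Sum of known resistances R_other = 0.008274 K/W
Total R = ΔT/Q = 900/8450 = 0.1065 K/W
R_ceramic-fibre blanket = R_total − R_other = 0.09823 K/W
k = L/(R·A) = 0.165/(0.09823×23.8)

k ≈ 0.0706 W/(m·K)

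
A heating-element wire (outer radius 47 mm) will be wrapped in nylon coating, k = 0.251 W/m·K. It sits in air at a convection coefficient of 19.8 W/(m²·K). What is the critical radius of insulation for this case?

For a cylinder r_cr = k/h = 0.251/19.8
r_cr = 12.7 mm; since the bare radius (47 mm) is above r_cr, any added insulation will reduce heat loss.

r_cr ≈ 12.7 mm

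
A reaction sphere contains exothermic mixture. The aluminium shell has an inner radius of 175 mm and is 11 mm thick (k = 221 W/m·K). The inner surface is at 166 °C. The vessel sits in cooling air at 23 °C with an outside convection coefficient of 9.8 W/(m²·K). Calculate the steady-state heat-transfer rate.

Q ≈ 609 W

Spherical conduction: R = (1/r_in − 1/r_out)/(4πk) per layer; series-sum.
R_aluminium shell = (1/0.175 − 1/0.186)/(4π×221) = 1.217×10^-4 K/W
R_outer film = 1/(h·4πr_o²) = 1/(9.8×4π×0.186²) = 0.2347 K/W
R_total = 0.2348 K/W
Q = ΔT/R_total = 143/0.2348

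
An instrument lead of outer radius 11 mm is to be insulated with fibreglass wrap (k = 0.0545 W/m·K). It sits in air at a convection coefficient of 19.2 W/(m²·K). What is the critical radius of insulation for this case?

r_cr ≈ 2.84 mm

For a cylinder r_cr = k/h = 0.0545/19.2
r_cr = 2.84 mm; since the bare radius (11 mm) is above r_cr, any added insulation will reduce heat loss.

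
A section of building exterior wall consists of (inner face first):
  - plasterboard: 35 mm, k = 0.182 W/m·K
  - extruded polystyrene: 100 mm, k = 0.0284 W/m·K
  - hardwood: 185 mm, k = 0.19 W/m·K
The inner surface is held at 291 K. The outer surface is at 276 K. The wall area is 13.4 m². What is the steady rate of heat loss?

Model the wall as resistances in series:
R_plasterboard = L/(kA) = 0.035/(0.182×13.4) = 0.01435 K/W
R_extruded polystyrene = L/(kA) = 0.1/(0.0284×13.4) = 0.2628 K/W
R_hardwood = L/(kA) = 0.185/(0.19×13.4) = 0.07266 K/W
R_total = 0.3498 K/W
Q = ΔT / R_total = 15 / 0.3498

Q ≈ 42.9 W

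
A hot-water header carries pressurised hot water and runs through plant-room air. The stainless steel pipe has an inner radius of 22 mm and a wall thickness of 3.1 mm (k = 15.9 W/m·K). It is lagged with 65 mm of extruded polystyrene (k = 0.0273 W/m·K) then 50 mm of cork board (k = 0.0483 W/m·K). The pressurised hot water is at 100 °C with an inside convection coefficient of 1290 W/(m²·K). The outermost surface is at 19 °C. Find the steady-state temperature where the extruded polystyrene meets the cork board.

T ≈ 32.2 °C

Radial resistances (cylindrical: R_cond = ln(r_o/r_i)/(2πkL), R_conv = 1/(h·2πrL)):
R_inner film = 1/(h_i·2πr₁L) = 1/(1290×2π×0.022×1) = 0.005608 K/W
R_stainless steel pipe wall = ln(25.1/22)/(2π×15.9×1) = 0.00132 K/W
R_extruded polystyrene = ln(90.1/25.1)/(2π×0.0273×1) = 7.451 K/W
R_cork board = ln(140.1/90.1)/(2π×0.0483×1) = 1.455 K/W
R_total = 8.912 K/W
Q = ΔT/R_total = 81/8.912
Q = 9.09 W/m
T_interface = T_inner − Q·ΣR(inner→interface) = 100 − 9.09×7.458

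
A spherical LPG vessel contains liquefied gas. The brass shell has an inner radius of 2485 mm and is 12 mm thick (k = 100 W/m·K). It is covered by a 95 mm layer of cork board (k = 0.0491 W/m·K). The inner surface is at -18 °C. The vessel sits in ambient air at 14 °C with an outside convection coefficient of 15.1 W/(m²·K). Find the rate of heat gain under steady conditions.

Q ≈ 1300 W

Each spherical layer contributes R = (1/r_i − 1/r_o)/(4πk):
R_brass shell = (1/2.485 − 1/2.497)/(4π×100) = 1.539×10^-6 K/W
R_cork board = (1/2.497 − 1/2.592)/(4π×0.0491) = 0.02379 K/W
R_outer film = 1/(h·4πr_o²) = 1/(15.1×4π×2.592²) = 7.844×10^-4 K/W
R_total = 0.02458 K/W
Q = ΔT/R_total = 32/0.02458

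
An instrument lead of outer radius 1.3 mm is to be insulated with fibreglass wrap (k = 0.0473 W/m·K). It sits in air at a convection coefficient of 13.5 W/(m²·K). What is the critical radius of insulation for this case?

For a cylinder r_cr = k/h = 0.0473/13.5
r_cr = 3.5 mm; since the bare radius (1.3 mm) is below r_cr, adding a thin layer of insulation will *increase* heat loss.

r_cr ≈ 3.5 mm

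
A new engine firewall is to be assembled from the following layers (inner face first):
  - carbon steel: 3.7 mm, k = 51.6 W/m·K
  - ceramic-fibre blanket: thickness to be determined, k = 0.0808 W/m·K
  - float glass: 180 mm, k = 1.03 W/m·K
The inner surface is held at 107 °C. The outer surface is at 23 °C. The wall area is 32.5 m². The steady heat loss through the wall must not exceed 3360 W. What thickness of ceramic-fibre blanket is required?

L ≈ 51.5 mm

Using the resistance-network approach (series):
R_carbon steel = L/(kA) = 0.0037/(51.6×32.5) = 2.206×10^-6 K/W
R_float glass = L/(kA) = 0.18/(1.03×32.5) = 0.005377 K/W
Sum of the known resistances R_other = 0.005379 K/W
Required total resistance R_tot = ΔT/Q_allow = 84/3360 = 0.025 K/W
R_ceramic-fibre blanket = R_tot − R_other = 0.01962 K/W
L = R·k·A = 0.01962×0.0808×32.5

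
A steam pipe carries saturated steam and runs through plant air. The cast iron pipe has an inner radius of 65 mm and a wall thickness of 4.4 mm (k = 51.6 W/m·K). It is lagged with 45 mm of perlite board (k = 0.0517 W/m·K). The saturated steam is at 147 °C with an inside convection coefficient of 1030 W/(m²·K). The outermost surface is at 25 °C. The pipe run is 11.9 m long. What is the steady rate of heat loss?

Q ≈ 942 W

Treating each annulus and film as a series resistance:
R_inner film = 1/(h_i·2πr₁L) = 1/(1030×2π×0.065×11.9) = 1.998×10^-4 K/W
R_cast iron pipe wall = ln(69.4/65)/(2π×51.6×11.9) = 1.698×10^-5 K/W
R_perlite board = ln(114.4/69.4)/(2π×0.0517×11.9) = 0.1293 K/W
R_total = 0.1295 K/W
Q = ΔT/R_total = 122/0.1295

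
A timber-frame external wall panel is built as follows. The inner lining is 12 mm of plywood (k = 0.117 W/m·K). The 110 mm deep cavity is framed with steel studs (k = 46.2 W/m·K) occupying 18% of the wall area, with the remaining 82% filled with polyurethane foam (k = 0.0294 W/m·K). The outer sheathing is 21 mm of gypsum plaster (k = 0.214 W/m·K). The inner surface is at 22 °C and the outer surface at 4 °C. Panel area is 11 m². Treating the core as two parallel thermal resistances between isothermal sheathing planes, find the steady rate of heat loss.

Q ≈ 926 W

Sheathing layers in series; stud and cavity paths in parallel between them.
R_inner = 0.012/(0.117×11) = 0.009324 K/W
R_stud  = 0.11/(46.2×0.18×11) = 0.001203 K/W
R_cav   = 0.11/(0.0294×0.82×11) = 0.4148 K/W
1/R_core = 1/R_stud + 1/R_cav → R_core = 0.001199 K/W
R_outer = 0.021/(0.214×11) = 0.008921 K/W
R_total = 0.01944 K/W
Q = ΔT/R_total = 18/0.01944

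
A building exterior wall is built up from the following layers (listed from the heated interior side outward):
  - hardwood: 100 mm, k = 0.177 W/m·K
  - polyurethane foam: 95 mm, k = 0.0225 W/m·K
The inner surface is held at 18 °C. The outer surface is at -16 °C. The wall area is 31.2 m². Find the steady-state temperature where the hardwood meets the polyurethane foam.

T ≈ 14 °C

Treating each layer as a thermal resistance in series:
R_hardwood = L/(kA) = 0.1/(0.177×31.2) = 0.01811 K/W
R_polyurethane foam = L/(kA) = 0.095/(0.0225×31.2) = 0.1353 K/W
R_total = 0.1534 K/W;  Q = ΔT/R_total = 34/0.1534 = 221.6 W
T_interface = T_inner − Q·ΣR(inner→interface) = 18 − 222×0.01811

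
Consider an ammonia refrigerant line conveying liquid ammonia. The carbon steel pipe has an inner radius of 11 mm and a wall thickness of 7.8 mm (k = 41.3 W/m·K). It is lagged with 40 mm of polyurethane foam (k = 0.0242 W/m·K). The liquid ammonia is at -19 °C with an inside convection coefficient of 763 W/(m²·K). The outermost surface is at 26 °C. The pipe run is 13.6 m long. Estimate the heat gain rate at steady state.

Treating each annulus and film as a series resistance:
R_inner film = 1/(h_i·2πr₁L) = 1/(763×2π×0.011×13.6) = 0.001394 K/W
R_carbon steel pipe wall = ln(18.8/11)/(2π×41.3×13.6) = 1.519×10^-4 K/W
R_polyurethane foam = ln(58.8/18.8)/(2π×0.0242×13.6) = 0.5514 K/W
R_total = 0.553 K/W
Q = ΔT/R_total = 45/0.553

Q ≈ 81.4 W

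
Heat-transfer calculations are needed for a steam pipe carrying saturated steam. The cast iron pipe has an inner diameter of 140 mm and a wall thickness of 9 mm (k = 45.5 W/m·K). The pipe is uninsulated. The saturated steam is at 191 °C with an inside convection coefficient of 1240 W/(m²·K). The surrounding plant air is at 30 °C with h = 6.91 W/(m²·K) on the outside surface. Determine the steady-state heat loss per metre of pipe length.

q′ ≈ 548 W/m

Per-layer cylindrical resistances, series-summed:
R_inner film = 1/(h_i·2πr₁L) = 1/(1240×2π×0.07×1) = 0.001834 K/W
R_cast iron pipe wall = ln(79/70)/(2π×45.5×1) = 4.231×10^-4 K/W
R_outer film = 1/(h_o·2πr_oL) = 1/(6.91×2π×0.079×1) = 0.2916 K/W
R_total = 0.2938 K/W
Q = ΔT/R_total = 161/0.2938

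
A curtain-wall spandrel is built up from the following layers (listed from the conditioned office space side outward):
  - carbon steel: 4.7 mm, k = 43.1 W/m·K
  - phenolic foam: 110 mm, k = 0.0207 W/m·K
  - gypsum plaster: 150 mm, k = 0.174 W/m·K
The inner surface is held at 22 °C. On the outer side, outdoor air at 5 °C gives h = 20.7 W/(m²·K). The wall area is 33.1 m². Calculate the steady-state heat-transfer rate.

Series thermal resistances:
R_carbon steel = L/(kA) = 0.0047/(43.1×33.1) = 3.295×10^-6 K/W
R_phenolic foam = L/(kA) = 0.11/(0.0207×33.1) = 0.1605 K/W
R_gypsum plaster = L/(kA) = 0.15/(0.174×33.1) = 0.02604 K/W
R_outer film = 1/(h_o·A) = 1/(20.7×33.1) = 0.001459 K/W
R_total = 0.1881 K/W
Q = ΔT / R_total = 17 / 0.1881

Q ≈ 90.4 W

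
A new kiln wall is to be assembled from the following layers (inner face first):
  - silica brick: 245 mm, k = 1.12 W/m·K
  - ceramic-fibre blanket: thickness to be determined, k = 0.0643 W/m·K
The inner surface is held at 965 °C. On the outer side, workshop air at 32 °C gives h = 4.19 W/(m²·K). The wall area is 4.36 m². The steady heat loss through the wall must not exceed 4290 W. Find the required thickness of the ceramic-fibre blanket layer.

Treating each layer as a thermal resistance in series:
R_silica brick = L/(kA) = 0.245/(1.12×4.36) = 0.05017 K/W
R_outer film = 1/(h_o·A) = 1/(4.19×4.36) = 0.05474 K/W
Sum of the known resistances R_other = 0.1049 K/W
Required total resistance R_tot = ΔT/Q_allow = 933/4290 = 0.2175 K/W
R_ceramic-fibre blanket = R_tot − R_other = 0.1126 K/W
L = R·k·A = 0.1126×0.0643×4.36

L ≈ 31.6 mm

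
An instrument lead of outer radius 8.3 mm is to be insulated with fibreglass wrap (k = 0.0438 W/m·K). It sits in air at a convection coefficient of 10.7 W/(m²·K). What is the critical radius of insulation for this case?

For a cylinder r_cr = k/h = 0.0438/10.7
r_cr = 4.09 mm; since the bare radius (8.3 mm) is above r_cr, any added insulation will reduce heat loss.

r_cr ≈ 4.09 mm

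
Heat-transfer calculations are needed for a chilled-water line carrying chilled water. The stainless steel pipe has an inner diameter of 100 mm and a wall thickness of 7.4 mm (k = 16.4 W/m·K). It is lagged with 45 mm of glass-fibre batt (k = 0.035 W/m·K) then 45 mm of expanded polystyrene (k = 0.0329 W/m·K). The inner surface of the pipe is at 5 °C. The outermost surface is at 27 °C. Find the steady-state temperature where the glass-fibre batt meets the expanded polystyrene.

T ≈ 18.2 °C

Radial resistances (cylindrical: R_cond = ln(r_o/r_i)/(2πkL), R_conv = 1/(h·2πrL)):
R_stainless steel pipe wall = ln(57.4/50)/(2π×16.4×1) = 0.001339 K/W
R_glass-fibre batt = ln(102.4/57.4)/(2π×0.035×1) = 2.632 K/W
R_expanded polystyrene = ln(147.4/102.4)/(2π×0.0329×1) = 1.762 K/W
R_total = 4.396 K/W
Q = ΔT/R_total = 22/4.396
Q = 5 W/m
T_interface = T_inner + Q·ΣR(inner→interface) = 5 + 5×2.634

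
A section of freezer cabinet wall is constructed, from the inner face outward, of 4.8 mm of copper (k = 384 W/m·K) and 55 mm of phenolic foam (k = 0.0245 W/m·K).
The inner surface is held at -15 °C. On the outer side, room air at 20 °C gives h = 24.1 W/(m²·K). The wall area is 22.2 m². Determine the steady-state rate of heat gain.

Q ≈ 340 W

Model the wall as resistances in series:
R_copper = L/(kA) = 0.0048/(384×22.2) = 5.631×10^-7 K/W
R_phenolic foam = L/(kA) = 0.055/(0.0245×22.2) = 0.1011 K/W
R_outer film = 1/(h_o·A) = 1/(24.1×22.2) = 0.001869 K/W
R_total = 0.103 K/W
Q = ΔT / R_total = 35 / 0.103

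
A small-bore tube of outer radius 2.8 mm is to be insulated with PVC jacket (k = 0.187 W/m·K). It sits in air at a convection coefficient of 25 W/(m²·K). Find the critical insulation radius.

r_cr ≈ 7.48 mm

For a cylinder r_cr = k/h = 0.187/25
r_cr = 7.48 mm; since the bare radius (2.8 mm) is below r_cr, adding a thin layer of insulation will *increase* heat loss.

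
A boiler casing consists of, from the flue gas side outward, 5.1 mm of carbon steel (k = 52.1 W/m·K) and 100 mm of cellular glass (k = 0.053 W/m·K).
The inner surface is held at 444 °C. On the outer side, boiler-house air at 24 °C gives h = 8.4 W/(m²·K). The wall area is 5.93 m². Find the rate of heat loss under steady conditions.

Model the wall as resistances in series:
R_carbon steel = L/(kA) = 0.0051/(52.1×5.93) = 1.651×10^-5 K/W
R_cellular glass = L/(kA) = 0.1/(0.053×5.93) = 0.3182 K/W
R_outer film = 1/(h_o·A) = 1/(8.4×5.93) = 0.02008 K/W
R_total = 0.3383 K/W
Q = ΔT / R_total = 420 / 0.3383

Q ≈ 1240 W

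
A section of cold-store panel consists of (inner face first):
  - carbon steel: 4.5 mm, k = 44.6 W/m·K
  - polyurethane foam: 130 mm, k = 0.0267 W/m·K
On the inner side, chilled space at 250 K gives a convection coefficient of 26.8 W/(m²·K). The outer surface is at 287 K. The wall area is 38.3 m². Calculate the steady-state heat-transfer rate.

Model the wall as resistances in series:
R_inner film = 1/(h_i·A) = 1/(26.8×38.3) = 9.742×10^-4 K/W
R_carbon steel = L/(kA) = 0.0045/(44.6×38.3) = 2.634×10^-6 K/W
R_polyurethane foam = L/(kA) = 0.13/(0.0267×38.3) = 0.1271 K/W
R_total = 0.1281 K/W
Q = ΔT / R_total = 37 / 0.1281

Q ≈ 289 W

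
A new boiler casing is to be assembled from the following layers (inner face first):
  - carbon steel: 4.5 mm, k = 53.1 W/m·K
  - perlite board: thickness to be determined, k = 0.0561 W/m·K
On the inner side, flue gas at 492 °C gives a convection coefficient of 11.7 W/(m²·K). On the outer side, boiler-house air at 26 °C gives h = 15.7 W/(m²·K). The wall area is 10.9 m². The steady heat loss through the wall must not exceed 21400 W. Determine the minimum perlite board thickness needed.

L ≈ 4.94 mm

Treating each layer as a thermal resistance in series:
R_inner film = 1/(h_i·A) = 1/(11.7×10.9) = 0.007841 K/W
R_carbon steel = L/(kA) = 0.0045/(53.1×10.9) = 7.775×10^-6 K/W
R_outer film = 1/(h_o·A) = 1/(15.7×10.9) = 0.005844 K/W
Sum of the known resistances R_other = 0.01369 K/W
Required total resistance R_tot = ΔT/Q_allow = 466/21400 = 0.02178 K/W
R_perlite board = R_tot − R_other = 0.008083 K/W
L = R·k·A = 0.008083×0.0561×10.9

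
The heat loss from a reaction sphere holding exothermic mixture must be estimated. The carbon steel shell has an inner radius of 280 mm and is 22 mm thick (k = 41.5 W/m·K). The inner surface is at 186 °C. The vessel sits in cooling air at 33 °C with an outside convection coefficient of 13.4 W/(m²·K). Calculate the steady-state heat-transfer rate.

Spherical conduction: R = (1/r_in − 1/r_out)/(4πk) per layer; series-sum.
R_carbon steel shell = (1/0.28 − 1/0.302)/(4π×41.5) = 4.989×10^-4 K/W
R_outer film = 1/(h·4πr_o²) = 1/(13.4×4π×0.302²) = 0.06511 K/W
R_total = 0.06561 K/W
Q = ΔT/R_total = 153/0.06561

Q ≈ 2330 W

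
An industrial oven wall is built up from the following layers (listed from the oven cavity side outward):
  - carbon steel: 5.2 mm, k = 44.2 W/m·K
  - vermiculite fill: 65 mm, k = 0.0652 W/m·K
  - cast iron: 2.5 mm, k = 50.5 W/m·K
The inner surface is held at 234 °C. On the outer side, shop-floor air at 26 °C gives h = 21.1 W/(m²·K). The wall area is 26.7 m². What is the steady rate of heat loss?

Using the resistance-network approach (series):
R_carbon steel = L/(kA) = 0.0052/(44.2×26.7) = 4.406×10^-6 K/W
R_vermiculite fill = L/(kA) = 0.065/(0.0652×26.7) = 0.03734 K/W
R_cast iron = L/(kA) = 0.0025/(50.5×26.7) = 1.854×10^-6 K/W
R_outer film = 1/(h_o·A) = 1/(21.1×26.7) = 0.001775 K/W
R_total = 0.03912 K/W
Q = ΔT / R_total = 208 / 0.03912

Q ≈ 5320 W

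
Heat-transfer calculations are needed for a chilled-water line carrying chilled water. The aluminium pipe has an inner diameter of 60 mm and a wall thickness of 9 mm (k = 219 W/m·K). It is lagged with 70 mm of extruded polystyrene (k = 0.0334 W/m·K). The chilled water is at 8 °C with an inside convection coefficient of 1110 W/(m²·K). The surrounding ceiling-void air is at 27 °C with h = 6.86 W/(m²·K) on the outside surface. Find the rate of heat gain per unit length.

q′ ≈ 3.71 W/m

Cylindrical conduction, so R = ln(r₂/r₁)/(2πkL) per layer, in series:
R_inner film = 1/(h_i·2πr₁L) = 1/(1110×2π×0.03×1) = 0.004779 K/W
R_aluminium pipe wall = ln(39/30)/(2π×219×1) = 1.907×10^-4 K/W
R_extruded polystyrene = ln(109/39)/(2π×0.0334×1) = 4.898 K/W
R_outer film = 1/(h_o·2πr_oL) = 1/(6.86×2π×0.109×1) = 0.2128 K/W
R_total = 5.115 K/W
Q = ΔT/R_total = 19/5.115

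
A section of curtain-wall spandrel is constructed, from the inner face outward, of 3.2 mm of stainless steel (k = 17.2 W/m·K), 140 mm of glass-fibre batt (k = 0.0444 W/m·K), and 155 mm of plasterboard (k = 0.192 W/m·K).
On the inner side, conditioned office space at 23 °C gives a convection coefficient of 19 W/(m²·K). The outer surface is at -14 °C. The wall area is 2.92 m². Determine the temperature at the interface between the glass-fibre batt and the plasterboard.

Series thermal resistances:
R_inner film = 1/(h_i·A) = 1/(19×2.92) = 0.01802 K/W
R_stainless steel = L/(kA) = 0.0032/(17.2×2.92) = 6.371×10^-5 K/W
R_glass-fibre batt = L/(kA) = 0.14/(0.0444×2.92) = 1.08 K/W
R_plasterboard = L/(kA) = 0.155/(0.192×2.92) = 0.2765 K/W
R_total = 1.374 K/W;  Q = ΔT/R_total = 37/1.374 = 26.92 W
T_interface = T_inner − Q·ΣR(inner→interface) = 23 − 26.9×1.098

T ≈ -6.56 °C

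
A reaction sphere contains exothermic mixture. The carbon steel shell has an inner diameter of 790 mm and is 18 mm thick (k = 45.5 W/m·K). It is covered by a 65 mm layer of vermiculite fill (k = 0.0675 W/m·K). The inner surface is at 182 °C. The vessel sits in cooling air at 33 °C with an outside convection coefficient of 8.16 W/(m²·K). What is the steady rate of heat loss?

Q ≈ 346 W

Each spherical layer contributes R = (1/r_i − 1/r_o)/(4πk):
R_carbon steel shell = (1/0.395 − 1/0.413)/(4π×45.5) = 1.93×10^-4 K/W
R_vermiculite fill = (1/0.413 − 1/0.478)/(4π×0.0675) = 0.3882 K/W
R_outer film = 1/(h·4πr_o²) = 1/(8.16×4π×0.478²) = 0.04268 K/W
R_total = 0.431 K/W
Q = ΔT/R_total = 149/0.431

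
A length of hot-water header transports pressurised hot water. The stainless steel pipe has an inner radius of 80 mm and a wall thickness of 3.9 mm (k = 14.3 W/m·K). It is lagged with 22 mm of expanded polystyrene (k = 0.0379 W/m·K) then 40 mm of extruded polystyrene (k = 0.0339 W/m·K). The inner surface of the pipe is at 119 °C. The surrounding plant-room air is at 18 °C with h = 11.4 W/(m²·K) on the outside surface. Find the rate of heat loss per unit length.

Per-layer cylindrical resistances, series-summed:
R_stainless steel pipe wall = ln(83.9/80)/(2π×14.3×1) = 5.298×10^-4 K/W
R_expanded polystyrene = ln(105.9/83.9)/(2π×0.0379×1) = 0.9779 K/W
R_extruded polystyrene = ln(145.9/105.9)/(2π×0.0339×1) = 1.504 K/W
R_outer film = 1/(h_o·2πr_oL) = 1/(11.4×2π×0.1459×1) = 0.09569 K/W
R_total = 2.578 K/W
Q = ΔT/R_total = 101/2.578

q′ ≈ 39.2 W/m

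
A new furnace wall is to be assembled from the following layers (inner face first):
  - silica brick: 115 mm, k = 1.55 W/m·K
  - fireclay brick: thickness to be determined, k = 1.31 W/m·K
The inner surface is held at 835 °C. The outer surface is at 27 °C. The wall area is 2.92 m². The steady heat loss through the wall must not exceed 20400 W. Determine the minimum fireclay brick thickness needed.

L ≈ 54.3 mm

Model the wall as resistances in series:
R_silica brick = L/(kA) = 0.115/(1.55×2.92) = 0.02541 K/W
Sum of the known resistances R_other = 0.02541 K/W
Required total resistance R_tot = ΔT/Q_allow = 808/20400 = 0.03961 K/W
R_fireclay brick = R_tot − R_other = 0.0142 K/W
L = R·k·A = 0.0142×1.31×2.92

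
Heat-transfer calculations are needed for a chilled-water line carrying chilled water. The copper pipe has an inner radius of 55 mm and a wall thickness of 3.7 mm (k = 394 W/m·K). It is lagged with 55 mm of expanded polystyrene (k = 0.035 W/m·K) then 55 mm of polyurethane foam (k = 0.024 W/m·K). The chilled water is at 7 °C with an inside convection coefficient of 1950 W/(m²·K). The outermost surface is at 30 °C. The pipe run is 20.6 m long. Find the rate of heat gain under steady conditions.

Cylindrical conduction, so R = ln(r₂/r₁)/(2πkL) per layer, in series:
R_inner film = 1/(h_i·2πr₁L) = 1/(1950×2π×0.055×20.6) = 7.204×10^-5 K/W
R_copper pipe wall = ln(58.7/55)/(2π×394×20.6) = 1.277×10^-6 K/W
R_expanded polystyrene = ln(113.7/58.7)/(2π×0.035×20.6) = 0.1459 K/W
R_polyurethane foam = ln(168.7/113.7)/(2π×0.024×20.6) = 0.127 K/W
R_total = 0.273 K/W
Q = ΔT/R_total = 23/0.273

Q ≈ 84.2 W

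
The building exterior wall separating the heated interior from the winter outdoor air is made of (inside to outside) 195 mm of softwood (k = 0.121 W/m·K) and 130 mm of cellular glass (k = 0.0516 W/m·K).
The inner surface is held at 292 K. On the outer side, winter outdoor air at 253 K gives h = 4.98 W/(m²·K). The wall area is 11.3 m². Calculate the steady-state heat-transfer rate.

Model the wall as resistances in series:
R_softwood = L/(kA) = 0.195/(0.121×11.3) = 0.1426 K/W
R_cellular glass = L/(kA) = 0.13/(0.0516×11.3) = 0.223 K/W
R_outer film = 1/(h_o·A) = 1/(4.98×11.3) = 0.01777 K/W
R_total = 0.3833 K/W
Q = ΔT / R_total = 39 / 0.3833

Q ≈ 102 W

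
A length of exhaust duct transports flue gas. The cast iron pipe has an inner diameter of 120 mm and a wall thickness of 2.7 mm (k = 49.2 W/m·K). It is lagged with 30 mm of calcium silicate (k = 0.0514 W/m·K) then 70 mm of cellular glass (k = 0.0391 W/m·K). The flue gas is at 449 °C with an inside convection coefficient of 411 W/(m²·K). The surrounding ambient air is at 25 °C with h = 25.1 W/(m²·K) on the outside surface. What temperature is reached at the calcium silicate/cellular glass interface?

Per-layer cylindrical resistances, series-summed:
R_inner film = 1/(h_i·2πr₁L) = 1/(411×2π×0.06×1) = 0.006454 K/W
R_cast iron pipe wall = ln(62.7/60)/(2π×49.2×1) = 1.424×10^-4 K/W
R_calcium silicate = ln(92.7/62.7)/(2π×0.0514×1) = 1.211 K/W
R_cellular glass = ln(162.7/92.7)/(2π×0.0391×1) = 2.29 K/W
R_outer film = 1/(h_o·2πr_oL) = 1/(25.1×2π×0.1627×1) = 0.03897 K/W
R_total = 3.546 K/W
Q = ΔT/R_total = 424/3.546
Q = 120 W/m
T_interface = T_inner − Q·ΣR(inner→interface) = 449 − 120×1.217

T ≈ 303 °C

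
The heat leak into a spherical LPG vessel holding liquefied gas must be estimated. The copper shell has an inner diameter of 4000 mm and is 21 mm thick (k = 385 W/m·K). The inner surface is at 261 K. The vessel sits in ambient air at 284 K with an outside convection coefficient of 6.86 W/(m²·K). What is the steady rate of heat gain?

Spherical conduction: R = (1/r_in − 1/r_out)/(4πk) per layer; series-sum.
R_copper shell = (1/2 − 1/2.021)/(4π×385) = 1.074×10^-6 K/W
R_outer film = 1/(h·4πr_o²) = 1/(6.86×4π×2.021²) = 0.00284 K/W
R_total = 0.002841 K/W
Q = ΔT/R_total = 23/0.002841

Q ≈ 8100 W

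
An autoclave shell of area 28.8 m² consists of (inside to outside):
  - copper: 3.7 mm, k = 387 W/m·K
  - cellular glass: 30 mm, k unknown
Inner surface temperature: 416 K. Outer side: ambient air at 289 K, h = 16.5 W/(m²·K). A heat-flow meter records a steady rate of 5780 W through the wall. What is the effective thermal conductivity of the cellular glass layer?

k ≈ 0.0524 W/(m·K)

Series thermal resistances:
R_copper = L/(kA) = 0.0037/(387×28.8) = 3.32×10^-7 K/W
R_outer film = 1/(h_o·A) = 1/(16.5×28.8) = 0.002104 K/W
Sum of known resistances R_other = 0.002105 K/W
Total R = ΔT/Q = 127/5780 = 0.02197 K/W
R_cellular glass = R_total − R_other = 0.01987 K/W
k = L/(R·A) = 0.03/(0.01987×28.8)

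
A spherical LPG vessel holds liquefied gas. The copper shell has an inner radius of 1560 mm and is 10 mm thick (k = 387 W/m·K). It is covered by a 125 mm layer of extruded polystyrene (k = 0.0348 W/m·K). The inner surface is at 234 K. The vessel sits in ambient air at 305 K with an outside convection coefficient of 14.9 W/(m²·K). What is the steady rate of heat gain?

Q ≈ 650 W

Radial (spherical) resistances in series:
R_copper shell = (1/1.56 − 1/1.57)/(4π×387) = 8.396×10^-7 K/W
R_extruded polystyrene = (1/1.57 − 1/1.695)/(4π×0.0348) = 0.1074 K/W
R_outer film = 1/(h·4πr_o²) = 1/(14.9×4π×1.695²) = 0.001859 K/W
R_total = 0.1093 K/W
Q = ΔT/R_total = 71/0.1093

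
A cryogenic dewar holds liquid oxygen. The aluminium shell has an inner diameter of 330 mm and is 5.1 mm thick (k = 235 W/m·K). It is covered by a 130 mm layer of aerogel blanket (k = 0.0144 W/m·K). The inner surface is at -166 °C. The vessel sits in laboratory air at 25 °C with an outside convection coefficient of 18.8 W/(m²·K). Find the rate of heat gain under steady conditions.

Spherical conduction: R = (1/r_in − 1/r_out)/(4πk) per layer; series-sum.
R_aluminium shell = (1/0.165 − 1/0.1701)/(4π×235) = 6.153×10^-5 K/W
R_aerogel blanket = (1/0.1701 − 1/0.3001)/(4π×0.0144) = 14.07 K/W
R_outer film = 1/(h·4πr_o²) = 1/(18.8×4π×0.3001²) = 0.047 K/W
R_total = 14.12 K/W
Q = ΔT/R_total = 191/14.12

Q ≈ 13.5 W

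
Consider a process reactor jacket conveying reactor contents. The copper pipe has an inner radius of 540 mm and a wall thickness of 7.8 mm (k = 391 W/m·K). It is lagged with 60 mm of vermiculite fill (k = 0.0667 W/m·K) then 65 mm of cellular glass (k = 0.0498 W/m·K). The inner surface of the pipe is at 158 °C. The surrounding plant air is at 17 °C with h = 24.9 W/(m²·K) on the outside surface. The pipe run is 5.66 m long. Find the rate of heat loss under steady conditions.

Cylindrical conduction, so R = ln(r₂/r₁)/(2πkL) per layer, in series:
R_copper pipe wall = ln(547.8/540)/(2π×391×5.66) = 1.031×10^-6 K/W
R_vermiculite fill = ln(607.8/547.8)/(2π×0.0667×5.66) = 0.04382 K/W
R_cellular glass = ln(672.8/607.8)/(2π×0.0498×5.66) = 0.05737 K/W
R_outer film = 1/(h_o·2πr_oL) = 1/(24.9×2π×0.6728×5.66) = 0.001678 K/W
R_total = 0.1029 K/W
Q = ΔT/R_total = 141/0.1029

Q ≈ 1370 W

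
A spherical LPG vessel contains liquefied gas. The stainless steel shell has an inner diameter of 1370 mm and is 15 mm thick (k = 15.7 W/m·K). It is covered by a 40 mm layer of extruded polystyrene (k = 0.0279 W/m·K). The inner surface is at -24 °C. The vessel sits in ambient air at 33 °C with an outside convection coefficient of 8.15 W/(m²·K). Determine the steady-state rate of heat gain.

Q ≈ 239 W

Each spherical layer contributes R = (1/r_i − 1/r_o)/(4πk):
R_stainless steel shell = (1/0.685 − 1/0.7)/(4π×15.7) = 1.586×10^-4 K/W
R_extruded polystyrene = (1/0.7 − 1/0.74)/(4π×0.0279) = 0.2203 K/W
R_outer film = 1/(h·4πr_o²) = 1/(8.15×4π×0.74²) = 0.01783 K/W
R_total = 0.2382 K/W
Q = ΔT/R_total = 57/0.2382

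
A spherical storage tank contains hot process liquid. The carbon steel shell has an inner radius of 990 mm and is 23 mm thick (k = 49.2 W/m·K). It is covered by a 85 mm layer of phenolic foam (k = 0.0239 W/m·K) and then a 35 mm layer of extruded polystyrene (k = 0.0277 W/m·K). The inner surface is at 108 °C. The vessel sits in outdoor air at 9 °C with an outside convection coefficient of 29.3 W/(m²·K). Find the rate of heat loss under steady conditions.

Spherical conduction: R = (1/r_in − 1/r_out)/(4πk) per layer; series-sum.
R_carbon steel shell = (1/0.99 − 1/1.013)/(4π×49.2) = 3.709×10^-5 K/W
R_phenolic foam = (1/1.013 − 1/1.098)/(4π×0.0239) = 0.2544 K/W
R_extruded polystyrene = (1/1.098 − 1/1.133)/(4π×0.0277) = 0.08083 K/W
R_outer film = 1/(h·4πr_o²) = 1/(29.3×4π×1.133²) = 0.002116 K/W
R_total = 0.3374 K/W
Q = ΔT/R_total = 99/0.3374

Q ≈ 293 W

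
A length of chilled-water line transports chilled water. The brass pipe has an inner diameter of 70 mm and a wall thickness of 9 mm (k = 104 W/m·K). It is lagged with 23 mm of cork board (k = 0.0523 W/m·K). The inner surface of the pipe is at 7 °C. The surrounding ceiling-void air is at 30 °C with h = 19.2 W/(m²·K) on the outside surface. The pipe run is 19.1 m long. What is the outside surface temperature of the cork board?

For a radial system each layer contributes R = ln(r_out/r_in)/(2πkL); films add R = 1/(hA).
R_brass pipe wall = ln(44/35)/(2π×104×19.1) = 1.834×10^-5 K/W
R_cork board = ln(67/44)/(2π×0.0523×19.1) = 0.067 K/W
R_outer film = 1/(h_o·2πr_oL) = 1/(19.2×2π×0.067×19.1) = 0.006478 K/W
R_total = 0.07349 K/W
Q = ΔT/R_total = 23/0.07349
Q = 313 W
T_interface = T_inner + Q·ΣR(inner→interface) = 7 + 313×0.06702

T ≈ 28 °C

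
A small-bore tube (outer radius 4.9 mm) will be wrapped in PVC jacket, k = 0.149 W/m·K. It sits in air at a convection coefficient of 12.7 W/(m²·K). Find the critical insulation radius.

r_cr ≈ 11.7 mm

For a cylinder r_cr = k/h = 0.149/12.7
r_cr = 11.7 mm; since the bare radius (4.9 mm) is below r_cr, adding a thin layer of insulation will *increase* heat loss.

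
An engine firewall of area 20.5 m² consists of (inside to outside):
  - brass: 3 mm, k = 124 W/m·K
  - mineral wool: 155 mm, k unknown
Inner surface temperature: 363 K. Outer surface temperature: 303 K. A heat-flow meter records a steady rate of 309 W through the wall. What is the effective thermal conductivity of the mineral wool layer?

Using the resistance-network approach (series):
R_brass = L/(kA) = 0.003/(124×20.5) = 1.18×10^-6 K/W
Sum of known resistances R_other = 1.18×10^-6 K/W
Total R = ΔT/Q = 60/309 = 0.1942 K/W
R_mineral wool = R_total − R_other = 0.1942 K/W
k = L/(R·A) = 0.155/(0.1942×20.5)

k ≈ 0.0389 W/(m·K)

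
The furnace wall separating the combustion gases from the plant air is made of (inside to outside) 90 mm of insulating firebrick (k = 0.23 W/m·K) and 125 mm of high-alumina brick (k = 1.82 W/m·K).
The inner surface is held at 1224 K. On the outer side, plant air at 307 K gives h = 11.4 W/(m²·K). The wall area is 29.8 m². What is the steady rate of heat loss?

Thermal resistances in series:
R_insulating firebrick = L/(kA) = 0.09/(0.23×29.8) = 0.01313 K/W
R_high-alumina brick = L/(kA) = 0.125/(1.82×29.8) = 0.002305 K/W
R_outer film = 1/(h_o·A) = 1/(11.4×29.8) = 0.002944 K/W
R_total = 0.01838 K/W
Q = ΔT / R_total = 917 / 0.01838

Q ≈ 49900 W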